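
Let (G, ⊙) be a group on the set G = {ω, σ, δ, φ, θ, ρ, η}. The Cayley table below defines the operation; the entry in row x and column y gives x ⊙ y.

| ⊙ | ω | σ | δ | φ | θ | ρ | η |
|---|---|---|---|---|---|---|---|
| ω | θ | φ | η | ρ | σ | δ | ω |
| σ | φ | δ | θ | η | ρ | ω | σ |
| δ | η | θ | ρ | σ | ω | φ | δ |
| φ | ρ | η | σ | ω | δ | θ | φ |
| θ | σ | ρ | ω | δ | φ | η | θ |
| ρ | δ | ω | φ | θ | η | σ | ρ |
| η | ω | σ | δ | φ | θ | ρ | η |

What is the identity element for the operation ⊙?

The identity e satisfies e ⊙ x = x for all x, so its row in the table reproduces the column headers.
Row η reads: ω, σ, δ, φ, θ, ρ, η — exactly the header order. So η is the identity.

η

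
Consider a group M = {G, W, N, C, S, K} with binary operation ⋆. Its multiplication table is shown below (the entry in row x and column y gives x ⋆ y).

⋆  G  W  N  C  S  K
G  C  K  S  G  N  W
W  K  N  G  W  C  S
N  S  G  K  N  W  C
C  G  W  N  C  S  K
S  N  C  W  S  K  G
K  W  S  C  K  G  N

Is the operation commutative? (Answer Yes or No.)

Check whether the table is symmetric across its main diagonal.
Every entry (row x, col y) equals the entry (row y, col x), so M is abelian.
(In fact M ≅ the cyclic group Z_6.)

Yes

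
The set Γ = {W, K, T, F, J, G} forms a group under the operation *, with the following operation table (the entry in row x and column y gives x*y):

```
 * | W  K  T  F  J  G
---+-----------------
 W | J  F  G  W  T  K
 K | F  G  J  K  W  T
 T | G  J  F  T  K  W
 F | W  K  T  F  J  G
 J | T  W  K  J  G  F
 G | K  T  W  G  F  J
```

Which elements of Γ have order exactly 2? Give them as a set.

{T}

Identity is F. Compute the order of each non-identity element by repeated multiplication:
  W: W → J → T → G → K → F  (order 6)
  K: K → G → T → J → W → F  (order 6)
  T: T → F  (order 2)
  J: J → G → F  (order 3)
  G: G → J → F  (order 3)
Elements of order 2: {T}.
(Structurally, Γ here is isomorphic to the cyclic group Z_6.)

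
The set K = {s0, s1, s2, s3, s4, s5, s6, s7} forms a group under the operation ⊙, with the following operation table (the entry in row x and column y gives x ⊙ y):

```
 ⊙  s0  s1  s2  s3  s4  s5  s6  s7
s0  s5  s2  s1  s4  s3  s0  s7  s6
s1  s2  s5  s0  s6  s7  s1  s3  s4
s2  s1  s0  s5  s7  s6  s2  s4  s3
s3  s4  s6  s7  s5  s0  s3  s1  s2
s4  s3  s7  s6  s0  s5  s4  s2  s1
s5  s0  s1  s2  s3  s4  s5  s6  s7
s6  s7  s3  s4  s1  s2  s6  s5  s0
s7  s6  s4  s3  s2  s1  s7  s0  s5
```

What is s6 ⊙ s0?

Read row s6, column s0: s6 ⊙ s0 = s7.
(Structurally, K here is isomorphic to the elementary abelian group (Z_2)^3.)

s7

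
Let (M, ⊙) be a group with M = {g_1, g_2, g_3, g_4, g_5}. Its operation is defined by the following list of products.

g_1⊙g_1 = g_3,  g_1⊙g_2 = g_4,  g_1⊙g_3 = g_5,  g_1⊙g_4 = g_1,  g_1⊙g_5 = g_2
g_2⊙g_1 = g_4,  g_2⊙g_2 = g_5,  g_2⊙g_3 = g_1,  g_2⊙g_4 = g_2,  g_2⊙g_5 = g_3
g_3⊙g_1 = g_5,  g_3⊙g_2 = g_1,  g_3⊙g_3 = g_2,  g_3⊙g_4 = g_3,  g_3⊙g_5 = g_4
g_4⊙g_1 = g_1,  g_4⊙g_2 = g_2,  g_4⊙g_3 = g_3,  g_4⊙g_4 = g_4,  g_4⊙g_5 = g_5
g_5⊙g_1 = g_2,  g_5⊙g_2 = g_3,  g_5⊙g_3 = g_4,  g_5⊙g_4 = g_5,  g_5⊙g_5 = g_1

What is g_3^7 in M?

g_2

g_3^1 = g_3
g_3^2 = g_3 ⊙ g_3 = g_2
g_3^3 = g_2 ⊙ g_3 = g_1
g_3^4 = g_1 ⊙ g_3 = g_5
g_3^5 = g_5 ⊙ g_3 = g_4
g_3^6 = g_4 ⊙ g_3 = g_3
g_3^7 = g_3 ⊙ g_3 = g_2
(Structurally, M here is isomorphic to the cyclic group Z_5.)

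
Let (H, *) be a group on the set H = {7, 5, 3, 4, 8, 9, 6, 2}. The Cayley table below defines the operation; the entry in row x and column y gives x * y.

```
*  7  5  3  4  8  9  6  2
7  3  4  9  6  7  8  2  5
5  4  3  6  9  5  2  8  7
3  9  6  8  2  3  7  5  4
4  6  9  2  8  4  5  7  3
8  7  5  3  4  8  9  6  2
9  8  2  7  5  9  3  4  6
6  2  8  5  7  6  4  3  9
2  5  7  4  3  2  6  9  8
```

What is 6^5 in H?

6^1 = 6
6^2 = 6 * 6 = 3
6^3 = 3 * 6 = 5
6^4 = 5 * 6 = 8
6^5 = 8 * 6 = 6

6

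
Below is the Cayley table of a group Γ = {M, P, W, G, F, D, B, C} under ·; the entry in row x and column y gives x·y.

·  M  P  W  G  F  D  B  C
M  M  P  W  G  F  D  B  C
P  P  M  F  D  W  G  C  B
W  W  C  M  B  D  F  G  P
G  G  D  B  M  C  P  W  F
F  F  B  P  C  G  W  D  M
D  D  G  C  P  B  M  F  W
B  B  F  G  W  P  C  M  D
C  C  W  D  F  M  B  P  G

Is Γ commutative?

C·B = P but B·C = D.
Since C and B do not commute, Γ is not abelian.

No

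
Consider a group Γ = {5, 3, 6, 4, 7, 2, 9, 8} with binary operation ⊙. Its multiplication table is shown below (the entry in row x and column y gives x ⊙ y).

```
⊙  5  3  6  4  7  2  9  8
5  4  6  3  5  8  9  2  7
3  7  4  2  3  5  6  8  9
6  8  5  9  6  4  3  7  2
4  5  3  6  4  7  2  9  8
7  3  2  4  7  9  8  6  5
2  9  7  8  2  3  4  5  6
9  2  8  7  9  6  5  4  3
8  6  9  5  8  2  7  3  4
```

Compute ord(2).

2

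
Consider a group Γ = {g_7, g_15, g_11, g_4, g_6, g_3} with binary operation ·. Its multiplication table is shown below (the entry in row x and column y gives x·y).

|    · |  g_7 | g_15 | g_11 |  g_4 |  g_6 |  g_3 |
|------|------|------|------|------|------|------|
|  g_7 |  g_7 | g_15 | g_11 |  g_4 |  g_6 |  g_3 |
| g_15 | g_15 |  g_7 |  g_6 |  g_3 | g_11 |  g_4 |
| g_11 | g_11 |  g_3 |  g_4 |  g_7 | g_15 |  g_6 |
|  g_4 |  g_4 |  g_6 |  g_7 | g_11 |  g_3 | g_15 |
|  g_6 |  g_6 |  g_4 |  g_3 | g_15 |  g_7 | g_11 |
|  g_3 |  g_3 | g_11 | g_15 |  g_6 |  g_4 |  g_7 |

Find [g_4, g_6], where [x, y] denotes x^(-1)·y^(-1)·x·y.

g_4

Identity is g_7; from the table g_4^(-1) = g_11 and g_6^(-1) = g_6.
g_11·g_6 = g_15
g_15·g_4 = g_3
g_3·g_6 = g_4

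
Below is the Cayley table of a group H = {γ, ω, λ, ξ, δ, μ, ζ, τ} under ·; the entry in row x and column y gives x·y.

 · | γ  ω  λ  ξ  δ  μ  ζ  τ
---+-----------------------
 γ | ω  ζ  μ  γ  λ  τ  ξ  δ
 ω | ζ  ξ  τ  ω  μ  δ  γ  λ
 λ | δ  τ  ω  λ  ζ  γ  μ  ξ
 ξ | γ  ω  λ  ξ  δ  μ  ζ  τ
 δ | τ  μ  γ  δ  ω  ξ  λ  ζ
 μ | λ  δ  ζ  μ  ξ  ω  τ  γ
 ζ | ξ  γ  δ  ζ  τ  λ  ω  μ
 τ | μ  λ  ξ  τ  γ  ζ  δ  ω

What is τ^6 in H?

ω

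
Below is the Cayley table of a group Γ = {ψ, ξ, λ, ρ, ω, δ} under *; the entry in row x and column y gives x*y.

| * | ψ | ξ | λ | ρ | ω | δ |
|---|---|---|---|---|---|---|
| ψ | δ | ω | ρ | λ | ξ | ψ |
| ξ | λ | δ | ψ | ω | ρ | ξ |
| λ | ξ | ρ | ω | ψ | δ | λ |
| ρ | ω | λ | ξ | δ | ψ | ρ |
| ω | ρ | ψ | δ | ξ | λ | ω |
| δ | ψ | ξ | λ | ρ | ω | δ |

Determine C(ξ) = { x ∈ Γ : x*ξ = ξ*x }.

{δ, ξ}

Compare row ξ with column ξ entry by entry.
ρ*ξ = λ but ξ*ρ = ω, so ρ does not.
Collecting the elements that commute with ξ: C(ξ) = {δ, ξ}.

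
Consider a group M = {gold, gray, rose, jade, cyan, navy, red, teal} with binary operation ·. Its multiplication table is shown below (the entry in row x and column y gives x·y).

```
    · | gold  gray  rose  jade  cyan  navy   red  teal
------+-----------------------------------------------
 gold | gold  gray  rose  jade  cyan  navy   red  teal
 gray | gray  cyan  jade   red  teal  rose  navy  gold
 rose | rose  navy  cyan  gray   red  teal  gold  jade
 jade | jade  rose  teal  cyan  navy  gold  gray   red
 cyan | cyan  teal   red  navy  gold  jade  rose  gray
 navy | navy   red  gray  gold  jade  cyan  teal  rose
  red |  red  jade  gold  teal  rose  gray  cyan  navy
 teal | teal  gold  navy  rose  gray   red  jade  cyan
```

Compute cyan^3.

cyan^1 = cyan
cyan^2 = cyan·cyan = gold
cyan^3 = gold·cyan = cyan

cyan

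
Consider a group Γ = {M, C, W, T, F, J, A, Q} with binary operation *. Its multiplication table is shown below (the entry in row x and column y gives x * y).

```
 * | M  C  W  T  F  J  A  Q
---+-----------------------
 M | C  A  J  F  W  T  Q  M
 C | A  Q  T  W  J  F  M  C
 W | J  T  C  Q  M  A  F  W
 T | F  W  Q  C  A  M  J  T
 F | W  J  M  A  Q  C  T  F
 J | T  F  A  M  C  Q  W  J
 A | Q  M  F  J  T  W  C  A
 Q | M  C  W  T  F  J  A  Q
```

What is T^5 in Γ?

T

T^1 = T
T^2 = T * T = C
T^3 = C * T = W
T^4 = W * T = Q
T^5 = Q * T = T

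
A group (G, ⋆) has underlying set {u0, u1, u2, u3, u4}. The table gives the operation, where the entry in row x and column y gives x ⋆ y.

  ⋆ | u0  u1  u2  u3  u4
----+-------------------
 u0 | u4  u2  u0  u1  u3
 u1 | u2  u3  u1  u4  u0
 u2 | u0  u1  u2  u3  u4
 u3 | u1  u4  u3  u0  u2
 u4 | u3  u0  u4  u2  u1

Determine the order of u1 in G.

The identity element is u2 (its row matches the header).
u1^1 = u1
u1^2 = u1 ⋆ u1 = u3
u1^3 = u3 ⋆ u1 = u4
u1^4 = u4 ⋆ u1 = u0
u1^5 = u0 ⋆ u1 = u2
The first power of u1 equal to the identity is u1^5, so ord(u1) = 5.

5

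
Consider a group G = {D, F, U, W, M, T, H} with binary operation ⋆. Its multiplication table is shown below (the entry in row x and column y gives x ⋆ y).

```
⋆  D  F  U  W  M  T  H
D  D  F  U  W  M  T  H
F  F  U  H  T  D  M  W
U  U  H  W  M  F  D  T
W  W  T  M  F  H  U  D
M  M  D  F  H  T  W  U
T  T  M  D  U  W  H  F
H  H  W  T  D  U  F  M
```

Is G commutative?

Yes

Check whether the table is symmetric across its main diagonal.
Every entry (row x, col y) equals the entry (row y, col x), so G is abelian.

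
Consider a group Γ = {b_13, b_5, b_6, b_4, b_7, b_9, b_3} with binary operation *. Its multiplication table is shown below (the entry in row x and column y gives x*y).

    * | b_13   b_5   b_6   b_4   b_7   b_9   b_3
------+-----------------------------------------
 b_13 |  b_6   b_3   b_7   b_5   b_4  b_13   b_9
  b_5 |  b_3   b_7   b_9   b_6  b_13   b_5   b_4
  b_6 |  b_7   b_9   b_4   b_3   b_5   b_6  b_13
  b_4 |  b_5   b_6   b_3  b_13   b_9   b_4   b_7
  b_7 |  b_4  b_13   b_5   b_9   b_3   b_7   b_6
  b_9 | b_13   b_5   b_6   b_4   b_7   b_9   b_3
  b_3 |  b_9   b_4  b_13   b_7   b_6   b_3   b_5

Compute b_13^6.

b_3

b_13^1 = b_13
b_13^2 = b_13*b_13 = b_6
b_13^3 = b_6*b_13 = b_7
b_13^4 = b_7*b_13 = b_4
b_13^5 = b_4*b_13 = b_5
b_13^6 = b_5*b_13 = b_3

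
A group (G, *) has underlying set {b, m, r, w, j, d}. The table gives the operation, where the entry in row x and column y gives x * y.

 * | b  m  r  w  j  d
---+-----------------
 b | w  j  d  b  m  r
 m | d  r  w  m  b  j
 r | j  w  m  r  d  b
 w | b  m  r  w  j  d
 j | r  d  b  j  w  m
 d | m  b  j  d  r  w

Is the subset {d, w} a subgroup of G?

{d, w} contains the identity w.
Checking products: every product of two elements of {d, w} (read from the table) lies in {d, w}, so the set is closed.
In a finite group, a nonempty closed subset is a subgroup. So {d, w} ≤ G.
(Structurally, G here is isomorphic to the symmetric group S_3.)

Yes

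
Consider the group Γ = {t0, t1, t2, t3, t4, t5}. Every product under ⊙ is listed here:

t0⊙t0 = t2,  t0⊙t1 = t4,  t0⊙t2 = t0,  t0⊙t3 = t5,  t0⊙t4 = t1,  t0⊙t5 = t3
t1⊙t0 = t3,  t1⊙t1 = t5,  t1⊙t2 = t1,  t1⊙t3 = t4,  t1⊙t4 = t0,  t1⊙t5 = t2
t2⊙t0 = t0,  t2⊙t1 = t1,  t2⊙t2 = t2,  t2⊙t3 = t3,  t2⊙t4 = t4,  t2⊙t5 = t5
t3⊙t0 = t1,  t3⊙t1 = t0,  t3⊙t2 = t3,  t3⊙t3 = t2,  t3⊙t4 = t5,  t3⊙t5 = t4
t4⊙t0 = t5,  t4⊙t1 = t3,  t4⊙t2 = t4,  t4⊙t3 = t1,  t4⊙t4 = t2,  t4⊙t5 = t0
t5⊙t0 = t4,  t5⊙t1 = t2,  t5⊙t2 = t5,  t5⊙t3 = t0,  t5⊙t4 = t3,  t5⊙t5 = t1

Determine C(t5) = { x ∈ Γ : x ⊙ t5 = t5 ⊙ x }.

Compare row t5 with column t5 entry by entry.
t1 ⊙ t5 = t2 = t5 ⊙ t1, so t1 commutes with t5.
t3 ⊙ t5 = t4 but t5 ⊙ t3 = t0, so t3 does not.
Collecting the elements that commute with t5: C(t5) = {t1, t2, t5}.

{t1, t2, t5}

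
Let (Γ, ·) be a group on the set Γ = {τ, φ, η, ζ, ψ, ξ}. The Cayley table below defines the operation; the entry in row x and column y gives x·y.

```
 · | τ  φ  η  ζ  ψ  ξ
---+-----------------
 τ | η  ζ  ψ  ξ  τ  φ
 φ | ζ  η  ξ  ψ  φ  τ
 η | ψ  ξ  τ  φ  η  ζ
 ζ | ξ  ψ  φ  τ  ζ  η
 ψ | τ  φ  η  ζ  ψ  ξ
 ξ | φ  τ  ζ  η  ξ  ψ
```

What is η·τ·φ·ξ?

η·τ = ψ
ψ·φ = φ
φ·ξ = τ
(Structurally, Γ here is isomorphic to the cyclic group Z_6.)

τ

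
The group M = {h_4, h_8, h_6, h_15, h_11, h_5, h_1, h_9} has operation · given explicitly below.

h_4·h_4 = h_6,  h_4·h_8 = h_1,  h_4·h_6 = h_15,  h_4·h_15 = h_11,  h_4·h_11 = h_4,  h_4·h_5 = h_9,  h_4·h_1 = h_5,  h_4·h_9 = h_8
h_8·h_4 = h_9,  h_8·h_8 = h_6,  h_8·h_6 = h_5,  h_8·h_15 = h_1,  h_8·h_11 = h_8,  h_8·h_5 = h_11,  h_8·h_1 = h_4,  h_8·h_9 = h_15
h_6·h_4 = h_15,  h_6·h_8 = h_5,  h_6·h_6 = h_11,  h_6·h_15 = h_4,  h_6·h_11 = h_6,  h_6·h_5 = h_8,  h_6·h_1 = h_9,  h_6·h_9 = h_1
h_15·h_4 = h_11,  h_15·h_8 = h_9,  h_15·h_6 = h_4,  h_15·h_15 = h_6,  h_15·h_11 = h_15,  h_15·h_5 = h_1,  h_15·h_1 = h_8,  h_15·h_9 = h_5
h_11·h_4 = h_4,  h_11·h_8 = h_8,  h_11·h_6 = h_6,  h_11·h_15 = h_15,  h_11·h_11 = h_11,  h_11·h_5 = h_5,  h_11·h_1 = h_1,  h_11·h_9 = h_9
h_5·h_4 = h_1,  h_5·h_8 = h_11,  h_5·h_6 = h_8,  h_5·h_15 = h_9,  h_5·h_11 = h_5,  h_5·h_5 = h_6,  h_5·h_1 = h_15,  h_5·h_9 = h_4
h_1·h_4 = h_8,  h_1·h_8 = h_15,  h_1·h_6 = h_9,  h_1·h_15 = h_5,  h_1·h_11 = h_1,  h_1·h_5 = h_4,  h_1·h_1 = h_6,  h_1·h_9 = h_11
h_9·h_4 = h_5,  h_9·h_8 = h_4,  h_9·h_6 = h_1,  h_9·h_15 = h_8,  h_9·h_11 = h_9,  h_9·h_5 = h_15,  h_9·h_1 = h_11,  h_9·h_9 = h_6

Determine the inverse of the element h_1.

First locate the identity: row h_11 matches the header, so h_11 is the identity.
Scan row h_1 for h_11: h_1·h_9 = h_11. Hence h_1^(-1) = h_9.

h_9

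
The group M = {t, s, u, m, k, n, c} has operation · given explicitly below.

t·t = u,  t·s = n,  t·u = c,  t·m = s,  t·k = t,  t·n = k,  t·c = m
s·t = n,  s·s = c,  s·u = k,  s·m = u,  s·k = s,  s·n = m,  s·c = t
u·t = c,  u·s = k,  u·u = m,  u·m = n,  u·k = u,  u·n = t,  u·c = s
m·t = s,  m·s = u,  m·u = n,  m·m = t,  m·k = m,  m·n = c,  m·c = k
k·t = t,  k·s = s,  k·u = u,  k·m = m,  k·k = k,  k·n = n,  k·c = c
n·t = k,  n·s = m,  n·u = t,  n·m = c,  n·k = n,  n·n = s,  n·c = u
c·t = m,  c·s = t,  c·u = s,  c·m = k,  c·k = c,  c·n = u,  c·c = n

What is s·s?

Read row s, column s: s·s = c.
(Structurally, M here is isomorphic to the cyclic group Z_7.)

c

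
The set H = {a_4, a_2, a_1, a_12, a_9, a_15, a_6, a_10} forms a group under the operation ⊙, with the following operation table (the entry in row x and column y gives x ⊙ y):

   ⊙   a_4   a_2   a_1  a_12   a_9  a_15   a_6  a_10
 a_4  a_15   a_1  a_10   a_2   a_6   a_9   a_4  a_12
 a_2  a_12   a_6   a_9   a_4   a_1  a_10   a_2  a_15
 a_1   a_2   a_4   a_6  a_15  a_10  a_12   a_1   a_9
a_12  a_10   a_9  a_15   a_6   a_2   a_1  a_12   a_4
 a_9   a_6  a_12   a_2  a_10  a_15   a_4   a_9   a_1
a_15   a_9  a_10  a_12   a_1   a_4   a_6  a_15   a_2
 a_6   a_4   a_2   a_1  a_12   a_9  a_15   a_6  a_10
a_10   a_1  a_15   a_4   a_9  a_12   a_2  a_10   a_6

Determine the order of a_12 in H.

2

The identity element is a_6 (its row matches the header).
a_12^1 = a_12
a_12^2 = a_12 ⊙ a_12 = a_6
The first power of a_12 equal to the identity is a_12^2, so ord(a_12) = 2.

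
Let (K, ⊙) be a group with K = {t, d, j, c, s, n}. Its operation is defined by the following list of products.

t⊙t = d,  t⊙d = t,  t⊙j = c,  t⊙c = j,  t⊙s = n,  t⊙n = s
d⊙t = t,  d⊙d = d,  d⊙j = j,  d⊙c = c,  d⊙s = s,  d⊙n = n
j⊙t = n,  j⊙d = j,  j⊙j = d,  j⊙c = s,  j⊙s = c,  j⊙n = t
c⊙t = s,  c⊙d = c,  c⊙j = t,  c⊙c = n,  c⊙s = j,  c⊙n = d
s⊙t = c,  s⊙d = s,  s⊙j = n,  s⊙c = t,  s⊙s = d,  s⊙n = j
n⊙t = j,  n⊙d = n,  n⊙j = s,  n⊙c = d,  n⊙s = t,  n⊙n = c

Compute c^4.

c

c^1 = c
c^2 = c ⊙ c = n
c^3 = n ⊙ c = d
c^4 = d ⊙ c = c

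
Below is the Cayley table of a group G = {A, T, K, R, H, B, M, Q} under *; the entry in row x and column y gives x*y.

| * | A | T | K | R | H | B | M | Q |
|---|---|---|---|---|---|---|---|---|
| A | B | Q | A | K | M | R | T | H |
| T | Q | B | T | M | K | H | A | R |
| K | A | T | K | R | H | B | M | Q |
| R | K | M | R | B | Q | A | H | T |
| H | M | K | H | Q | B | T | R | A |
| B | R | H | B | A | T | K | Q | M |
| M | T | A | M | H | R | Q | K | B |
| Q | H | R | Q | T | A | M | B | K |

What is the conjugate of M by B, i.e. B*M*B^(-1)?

The identity is K. In row B, the entry K sits in column B, so B^(-1) = B.
B*M = Q
Q*B = M

M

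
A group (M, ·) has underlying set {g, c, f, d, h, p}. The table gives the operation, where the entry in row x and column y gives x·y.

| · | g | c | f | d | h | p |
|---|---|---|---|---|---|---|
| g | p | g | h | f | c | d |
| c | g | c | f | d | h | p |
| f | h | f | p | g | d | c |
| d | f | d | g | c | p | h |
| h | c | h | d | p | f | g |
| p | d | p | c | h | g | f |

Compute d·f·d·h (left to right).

d·f = g
g·d = f
f·h = d
(Structurally, M here is isomorphic to the cyclic group Z_6.)

d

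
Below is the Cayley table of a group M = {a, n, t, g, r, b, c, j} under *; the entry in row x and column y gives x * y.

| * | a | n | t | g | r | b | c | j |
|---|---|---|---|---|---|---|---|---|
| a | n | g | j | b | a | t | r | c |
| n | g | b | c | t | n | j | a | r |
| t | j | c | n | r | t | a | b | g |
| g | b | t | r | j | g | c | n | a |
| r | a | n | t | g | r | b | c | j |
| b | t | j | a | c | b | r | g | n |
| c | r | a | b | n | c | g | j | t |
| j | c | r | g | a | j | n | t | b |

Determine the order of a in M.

8

The identity element is r (its row matches the header).
a^1 = a
a^2 = a * a = n
a^3 = n * a = g
a^4 = g * a = b
a^5 = b * a = t
a^6 = t * a = j
a^7 = j * a = c
a^8 = c * a = r
The first power of a equal to the identity is a^8, so ord(a) = 8.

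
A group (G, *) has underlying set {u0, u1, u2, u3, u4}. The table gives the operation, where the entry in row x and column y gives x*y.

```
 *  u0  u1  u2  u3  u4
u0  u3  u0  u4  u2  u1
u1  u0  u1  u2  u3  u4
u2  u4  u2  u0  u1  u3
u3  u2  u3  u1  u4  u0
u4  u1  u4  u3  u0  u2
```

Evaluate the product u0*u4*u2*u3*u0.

u0*u4 = u1
u1*u2 = u2
u2*u3 = u1
u1*u0 = u0
(Structurally, G here is isomorphic to the cyclic group Z_5.)

u0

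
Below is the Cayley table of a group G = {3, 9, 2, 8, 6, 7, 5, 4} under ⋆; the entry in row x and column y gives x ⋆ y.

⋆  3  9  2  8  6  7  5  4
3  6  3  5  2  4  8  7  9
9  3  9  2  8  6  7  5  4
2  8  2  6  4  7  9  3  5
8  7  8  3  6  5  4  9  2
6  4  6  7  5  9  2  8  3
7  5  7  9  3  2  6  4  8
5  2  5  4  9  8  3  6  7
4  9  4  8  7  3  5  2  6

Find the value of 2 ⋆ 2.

6

Read row 2, column 2: 2 ⋆ 2 = 6.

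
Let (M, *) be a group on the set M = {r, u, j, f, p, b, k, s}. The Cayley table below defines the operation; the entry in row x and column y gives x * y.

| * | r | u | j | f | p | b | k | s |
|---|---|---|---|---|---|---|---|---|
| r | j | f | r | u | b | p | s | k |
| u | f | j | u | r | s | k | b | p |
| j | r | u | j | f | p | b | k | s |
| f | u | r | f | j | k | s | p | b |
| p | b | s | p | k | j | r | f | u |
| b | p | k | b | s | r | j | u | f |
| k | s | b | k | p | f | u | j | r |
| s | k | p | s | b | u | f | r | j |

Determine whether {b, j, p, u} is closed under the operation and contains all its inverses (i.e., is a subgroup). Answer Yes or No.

No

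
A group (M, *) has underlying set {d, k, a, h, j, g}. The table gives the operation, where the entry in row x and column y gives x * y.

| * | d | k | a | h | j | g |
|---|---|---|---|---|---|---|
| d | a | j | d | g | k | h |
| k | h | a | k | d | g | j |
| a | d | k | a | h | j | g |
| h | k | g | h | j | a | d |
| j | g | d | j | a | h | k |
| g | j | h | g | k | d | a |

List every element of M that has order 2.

Identity is a. Compute the order of each non-identity element by repeated multiplication:
  d: d → a  (order 2)
  k: k → a  (order 2)
  h: h → j → a  (order 3)
  j: j → h → a  (order 3)
  g: g → a  (order 2)
Elements of order 2: {d, g, k}.

{d, g, k}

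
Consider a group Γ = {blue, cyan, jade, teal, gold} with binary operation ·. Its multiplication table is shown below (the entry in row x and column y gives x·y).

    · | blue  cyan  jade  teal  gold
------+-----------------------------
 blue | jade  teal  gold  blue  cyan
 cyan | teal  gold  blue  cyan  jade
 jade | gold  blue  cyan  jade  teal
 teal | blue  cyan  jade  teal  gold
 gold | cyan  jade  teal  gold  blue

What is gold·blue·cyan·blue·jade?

gold·blue = cyan
cyan·cyan = gold
gold·blue = cyan
cyan·jade = blue

blue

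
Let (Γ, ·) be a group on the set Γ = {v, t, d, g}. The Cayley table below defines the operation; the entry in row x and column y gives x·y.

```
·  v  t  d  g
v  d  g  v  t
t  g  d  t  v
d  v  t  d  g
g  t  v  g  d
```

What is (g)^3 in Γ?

g

g^1 = g
g^2 = g·g = d
g^3 = d·g = g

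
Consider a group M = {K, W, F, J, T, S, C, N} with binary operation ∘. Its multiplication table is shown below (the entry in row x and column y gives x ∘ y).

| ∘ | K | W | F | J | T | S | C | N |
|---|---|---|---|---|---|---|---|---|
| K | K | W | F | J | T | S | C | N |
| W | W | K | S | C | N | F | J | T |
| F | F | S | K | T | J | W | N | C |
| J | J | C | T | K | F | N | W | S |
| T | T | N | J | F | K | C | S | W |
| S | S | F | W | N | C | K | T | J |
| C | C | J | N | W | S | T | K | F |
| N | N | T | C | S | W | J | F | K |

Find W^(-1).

First locate the identity: row K matches the header, so K is the identity.
Scan row W for K: W ∘ W = K. Hence W^(-1) = W.

W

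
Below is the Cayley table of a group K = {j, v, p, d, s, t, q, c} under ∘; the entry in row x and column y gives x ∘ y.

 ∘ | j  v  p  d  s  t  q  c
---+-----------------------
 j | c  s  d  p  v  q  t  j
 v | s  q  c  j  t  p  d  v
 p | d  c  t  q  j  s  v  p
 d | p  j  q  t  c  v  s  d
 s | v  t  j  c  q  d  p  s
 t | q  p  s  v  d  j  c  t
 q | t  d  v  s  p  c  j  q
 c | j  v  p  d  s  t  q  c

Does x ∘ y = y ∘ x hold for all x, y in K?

Check whether the table is symmetric across its main diagonal.
Every entry (row x, col y) equals the entry (row y, col x), so K is abelian.
(In fact K ≅ the cyclic group Z_8.)

Yes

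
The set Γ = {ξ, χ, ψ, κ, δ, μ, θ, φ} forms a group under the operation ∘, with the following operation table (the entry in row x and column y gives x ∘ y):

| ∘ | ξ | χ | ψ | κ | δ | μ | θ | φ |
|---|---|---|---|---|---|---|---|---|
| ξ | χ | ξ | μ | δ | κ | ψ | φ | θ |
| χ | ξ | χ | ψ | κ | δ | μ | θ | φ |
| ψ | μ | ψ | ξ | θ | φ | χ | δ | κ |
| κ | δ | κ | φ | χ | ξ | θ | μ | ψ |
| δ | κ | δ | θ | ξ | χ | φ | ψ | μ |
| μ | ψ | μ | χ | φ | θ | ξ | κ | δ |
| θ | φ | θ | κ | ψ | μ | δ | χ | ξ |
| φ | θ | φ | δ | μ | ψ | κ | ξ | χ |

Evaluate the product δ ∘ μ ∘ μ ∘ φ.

ψ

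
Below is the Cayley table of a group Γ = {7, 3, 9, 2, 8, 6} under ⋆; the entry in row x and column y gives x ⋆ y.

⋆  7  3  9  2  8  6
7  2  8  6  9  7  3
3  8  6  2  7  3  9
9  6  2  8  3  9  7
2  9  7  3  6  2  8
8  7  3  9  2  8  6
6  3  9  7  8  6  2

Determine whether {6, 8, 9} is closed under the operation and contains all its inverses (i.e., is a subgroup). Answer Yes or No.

9 ⋆ 6 = 7, which is not in {6, 8, 9}.
The subset is not closed under ⋆, so it is not a subgroup.

No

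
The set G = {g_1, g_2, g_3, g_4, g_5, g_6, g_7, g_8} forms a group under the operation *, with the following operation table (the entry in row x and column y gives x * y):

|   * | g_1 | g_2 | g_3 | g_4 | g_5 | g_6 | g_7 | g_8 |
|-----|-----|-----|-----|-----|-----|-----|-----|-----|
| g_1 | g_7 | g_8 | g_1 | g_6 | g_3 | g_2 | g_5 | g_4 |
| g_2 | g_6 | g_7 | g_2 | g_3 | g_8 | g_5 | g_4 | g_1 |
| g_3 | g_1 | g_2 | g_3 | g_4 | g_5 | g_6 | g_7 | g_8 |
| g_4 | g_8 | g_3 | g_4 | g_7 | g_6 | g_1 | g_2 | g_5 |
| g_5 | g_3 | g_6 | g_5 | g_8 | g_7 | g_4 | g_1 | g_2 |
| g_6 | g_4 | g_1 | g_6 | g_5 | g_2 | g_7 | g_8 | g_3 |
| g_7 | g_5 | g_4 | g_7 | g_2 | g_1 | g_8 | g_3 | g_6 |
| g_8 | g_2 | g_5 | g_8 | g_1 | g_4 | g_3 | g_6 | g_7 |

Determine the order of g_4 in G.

4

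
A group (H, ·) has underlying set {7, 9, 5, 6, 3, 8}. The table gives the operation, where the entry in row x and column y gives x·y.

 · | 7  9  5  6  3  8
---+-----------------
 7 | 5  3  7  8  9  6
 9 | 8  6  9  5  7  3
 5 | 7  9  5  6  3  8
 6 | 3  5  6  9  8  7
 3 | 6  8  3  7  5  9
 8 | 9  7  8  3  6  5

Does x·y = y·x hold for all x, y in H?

6·8 = 7 but 8·6 = 3.
Since 6 and 8 do not commute, H is not abelian.

No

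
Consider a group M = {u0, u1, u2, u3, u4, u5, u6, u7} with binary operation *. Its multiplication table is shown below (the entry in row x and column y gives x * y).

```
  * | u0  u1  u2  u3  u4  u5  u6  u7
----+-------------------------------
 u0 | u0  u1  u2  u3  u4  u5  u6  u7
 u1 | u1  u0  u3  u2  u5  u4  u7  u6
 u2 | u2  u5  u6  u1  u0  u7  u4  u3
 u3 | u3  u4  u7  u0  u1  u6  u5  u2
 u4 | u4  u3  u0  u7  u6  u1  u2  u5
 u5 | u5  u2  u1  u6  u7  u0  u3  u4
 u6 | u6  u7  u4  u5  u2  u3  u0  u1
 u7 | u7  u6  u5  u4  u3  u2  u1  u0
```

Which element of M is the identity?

The identity e satisfies e * x = x for all x, so its row in the table reproduces the column headers.
Row u0 reads: u0, u1, u2, u3, u4, u5, u6, u7 — exactly the header order. So u0 is the identity.

u0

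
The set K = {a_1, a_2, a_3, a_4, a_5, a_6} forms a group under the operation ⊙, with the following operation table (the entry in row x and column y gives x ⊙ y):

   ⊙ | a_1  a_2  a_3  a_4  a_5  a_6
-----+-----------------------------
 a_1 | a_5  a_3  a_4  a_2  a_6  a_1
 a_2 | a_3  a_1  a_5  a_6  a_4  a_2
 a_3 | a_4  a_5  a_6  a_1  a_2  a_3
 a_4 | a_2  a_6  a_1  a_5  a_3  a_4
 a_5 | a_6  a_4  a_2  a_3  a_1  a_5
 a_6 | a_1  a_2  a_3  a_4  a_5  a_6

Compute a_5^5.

a_1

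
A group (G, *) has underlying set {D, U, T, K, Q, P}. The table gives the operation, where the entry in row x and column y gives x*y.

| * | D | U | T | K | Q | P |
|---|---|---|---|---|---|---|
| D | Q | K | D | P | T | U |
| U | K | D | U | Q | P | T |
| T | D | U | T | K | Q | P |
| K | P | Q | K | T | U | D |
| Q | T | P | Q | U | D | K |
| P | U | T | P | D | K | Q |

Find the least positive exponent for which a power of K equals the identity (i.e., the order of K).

2

The identity element is T (its row matches the header).
K^1 = K
K^2 = K*K = T
The first power of K equal to the identity is K^2, so ord(K) = 2.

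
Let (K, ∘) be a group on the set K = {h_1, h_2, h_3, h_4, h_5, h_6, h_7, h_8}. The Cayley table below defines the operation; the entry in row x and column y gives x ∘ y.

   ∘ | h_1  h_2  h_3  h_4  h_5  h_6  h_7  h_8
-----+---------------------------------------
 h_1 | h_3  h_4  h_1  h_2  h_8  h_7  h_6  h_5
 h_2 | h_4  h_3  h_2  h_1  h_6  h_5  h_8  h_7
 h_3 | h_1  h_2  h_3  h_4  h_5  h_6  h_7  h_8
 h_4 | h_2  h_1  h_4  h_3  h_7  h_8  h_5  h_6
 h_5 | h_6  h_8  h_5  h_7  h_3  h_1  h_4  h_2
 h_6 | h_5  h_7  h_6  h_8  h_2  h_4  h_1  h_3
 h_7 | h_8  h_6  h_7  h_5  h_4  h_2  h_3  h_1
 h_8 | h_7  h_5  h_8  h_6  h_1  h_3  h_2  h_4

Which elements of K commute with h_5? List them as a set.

Compare row h_5 with column h_5 entry by entry.
h_4 ∘ h_5 = h_7 = h_5 ∘ h_4, so h_4 commutes with h_5.
h_1 ∘ h_5 = h_8 but h_5 ∘ h_1 = h_6, so h_1 does not.
Collecting the elements that commute with h_5: C(h_5) = {h_3, h_4, h_5, h_7}.

{h_3, h_4, h_5, h_7}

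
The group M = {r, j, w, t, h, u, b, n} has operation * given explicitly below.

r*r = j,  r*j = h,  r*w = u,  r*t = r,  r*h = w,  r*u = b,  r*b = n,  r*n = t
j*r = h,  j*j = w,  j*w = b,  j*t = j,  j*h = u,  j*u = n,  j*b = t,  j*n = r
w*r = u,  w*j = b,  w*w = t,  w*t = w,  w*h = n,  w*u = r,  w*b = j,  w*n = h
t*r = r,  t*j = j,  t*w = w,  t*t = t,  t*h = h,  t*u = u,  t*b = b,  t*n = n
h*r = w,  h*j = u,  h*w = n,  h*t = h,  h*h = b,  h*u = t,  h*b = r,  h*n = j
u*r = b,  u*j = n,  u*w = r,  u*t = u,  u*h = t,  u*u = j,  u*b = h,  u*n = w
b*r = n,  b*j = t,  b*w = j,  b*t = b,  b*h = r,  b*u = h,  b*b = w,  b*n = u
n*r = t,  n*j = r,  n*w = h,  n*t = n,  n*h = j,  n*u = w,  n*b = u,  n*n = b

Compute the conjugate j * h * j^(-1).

The identity is t. In row j, the entry t sits in column b, so j^(-1) = b.
j * h = u
u * b = h
(Structurally, M here is isomorphic to the cyclic group Z_8.)

h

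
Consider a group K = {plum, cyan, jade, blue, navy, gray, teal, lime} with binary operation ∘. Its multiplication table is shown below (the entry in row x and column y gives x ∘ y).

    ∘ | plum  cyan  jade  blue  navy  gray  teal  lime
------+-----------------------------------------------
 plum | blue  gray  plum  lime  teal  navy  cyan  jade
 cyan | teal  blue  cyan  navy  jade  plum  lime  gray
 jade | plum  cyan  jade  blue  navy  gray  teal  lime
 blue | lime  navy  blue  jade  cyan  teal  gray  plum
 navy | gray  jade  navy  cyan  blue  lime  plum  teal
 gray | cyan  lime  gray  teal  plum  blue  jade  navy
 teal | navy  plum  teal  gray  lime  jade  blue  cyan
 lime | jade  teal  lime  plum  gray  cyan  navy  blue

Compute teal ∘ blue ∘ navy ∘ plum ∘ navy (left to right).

teal ∘ blue = gray
gray ∘ navy = plum
plum ∘ plum = blue
blue ∘ navy = cyan

cyan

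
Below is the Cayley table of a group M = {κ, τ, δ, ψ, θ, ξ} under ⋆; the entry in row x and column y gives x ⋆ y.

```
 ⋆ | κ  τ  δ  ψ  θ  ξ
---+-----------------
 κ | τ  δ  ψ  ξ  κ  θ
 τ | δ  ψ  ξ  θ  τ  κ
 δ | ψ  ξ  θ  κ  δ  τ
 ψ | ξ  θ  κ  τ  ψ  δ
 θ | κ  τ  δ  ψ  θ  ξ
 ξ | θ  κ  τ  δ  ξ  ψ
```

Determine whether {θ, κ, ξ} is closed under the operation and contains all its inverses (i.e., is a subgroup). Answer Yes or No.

No

κ ⋆ κ = τ, which is not in {θ, κ, ξ}.
The subset is not closed under ⋆, so it is not a subgroup.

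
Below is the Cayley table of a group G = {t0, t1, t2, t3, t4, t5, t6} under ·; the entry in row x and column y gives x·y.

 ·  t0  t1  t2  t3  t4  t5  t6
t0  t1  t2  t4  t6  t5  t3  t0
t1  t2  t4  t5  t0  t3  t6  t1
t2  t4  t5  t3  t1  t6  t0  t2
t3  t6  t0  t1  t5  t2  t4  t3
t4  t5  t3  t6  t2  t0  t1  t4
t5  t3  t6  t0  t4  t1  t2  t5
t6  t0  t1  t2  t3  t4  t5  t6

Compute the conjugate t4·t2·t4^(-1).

t2

The identity is t6. In row t4, the entry t6 sits in column t2, so t4^(-1) = t2.
t4·t2 = t6
t6·t2 = t2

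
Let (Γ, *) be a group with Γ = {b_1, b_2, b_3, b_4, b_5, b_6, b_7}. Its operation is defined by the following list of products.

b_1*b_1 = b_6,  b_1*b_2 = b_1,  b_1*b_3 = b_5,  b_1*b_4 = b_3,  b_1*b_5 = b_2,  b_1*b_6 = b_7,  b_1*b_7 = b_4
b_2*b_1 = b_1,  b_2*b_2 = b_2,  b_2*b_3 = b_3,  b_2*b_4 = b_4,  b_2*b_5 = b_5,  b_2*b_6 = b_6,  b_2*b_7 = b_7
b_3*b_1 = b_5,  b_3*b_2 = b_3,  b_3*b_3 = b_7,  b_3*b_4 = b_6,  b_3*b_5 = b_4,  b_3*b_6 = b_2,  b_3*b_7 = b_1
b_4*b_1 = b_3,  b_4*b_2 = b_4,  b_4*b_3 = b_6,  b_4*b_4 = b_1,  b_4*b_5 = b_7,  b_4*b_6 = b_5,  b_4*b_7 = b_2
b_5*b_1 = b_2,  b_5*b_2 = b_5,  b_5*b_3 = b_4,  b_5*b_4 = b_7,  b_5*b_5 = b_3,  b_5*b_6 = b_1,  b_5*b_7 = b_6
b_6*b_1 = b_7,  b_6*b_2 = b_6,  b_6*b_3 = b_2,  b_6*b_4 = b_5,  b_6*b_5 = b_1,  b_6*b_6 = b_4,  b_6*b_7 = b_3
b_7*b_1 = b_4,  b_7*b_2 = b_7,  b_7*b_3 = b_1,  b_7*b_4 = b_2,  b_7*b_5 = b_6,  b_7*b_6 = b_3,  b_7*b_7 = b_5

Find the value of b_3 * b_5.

b_4

Read row b_3, column b_5: b_3 * b_5 = b_4.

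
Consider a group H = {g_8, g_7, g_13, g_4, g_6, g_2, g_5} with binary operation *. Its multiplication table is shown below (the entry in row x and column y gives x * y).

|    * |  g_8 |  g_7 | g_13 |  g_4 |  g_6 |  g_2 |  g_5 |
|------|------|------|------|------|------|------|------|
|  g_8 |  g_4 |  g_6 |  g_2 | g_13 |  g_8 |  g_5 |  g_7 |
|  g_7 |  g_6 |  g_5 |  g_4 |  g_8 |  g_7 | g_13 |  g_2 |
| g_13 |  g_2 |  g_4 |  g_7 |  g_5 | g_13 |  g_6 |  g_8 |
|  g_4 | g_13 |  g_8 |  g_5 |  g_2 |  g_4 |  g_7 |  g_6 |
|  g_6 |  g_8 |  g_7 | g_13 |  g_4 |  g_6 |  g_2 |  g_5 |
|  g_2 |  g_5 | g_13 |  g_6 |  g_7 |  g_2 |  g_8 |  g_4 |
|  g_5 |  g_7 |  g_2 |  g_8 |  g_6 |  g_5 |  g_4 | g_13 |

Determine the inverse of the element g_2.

g_13

First locate the identity: row g_6 matches the header, so g_6 is the identity.
Scan row g_2 for g_6: g_2 * g_13 = g_6. Hence g_2^(-1) = g_13.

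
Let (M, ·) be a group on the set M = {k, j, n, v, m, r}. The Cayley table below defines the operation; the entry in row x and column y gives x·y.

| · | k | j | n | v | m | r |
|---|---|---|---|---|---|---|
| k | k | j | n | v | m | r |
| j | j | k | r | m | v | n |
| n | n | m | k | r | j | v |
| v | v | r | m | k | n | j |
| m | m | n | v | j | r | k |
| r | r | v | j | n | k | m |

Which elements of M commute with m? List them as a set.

Compare row m with column m entry by entry.
r·m = k = m·r, so r commutes with m.
v·m = n but m·v = j, so v does not.
Collecting the elements that commute with m: C(m) = {k, m, r}.
(Structurally, M here is isomorphic to the symmetric group S_3.)

{k, m, r}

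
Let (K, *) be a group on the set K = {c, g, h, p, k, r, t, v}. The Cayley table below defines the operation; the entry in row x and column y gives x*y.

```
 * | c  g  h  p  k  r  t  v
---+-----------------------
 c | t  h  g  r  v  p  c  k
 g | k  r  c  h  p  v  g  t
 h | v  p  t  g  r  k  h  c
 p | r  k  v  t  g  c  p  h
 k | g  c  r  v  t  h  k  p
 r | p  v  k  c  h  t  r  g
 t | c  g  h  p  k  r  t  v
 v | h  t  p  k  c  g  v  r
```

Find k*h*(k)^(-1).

The identity is t. In row k, the entry t sits in column k, so k^(-1) = k.
k*h = r
r*k = h

h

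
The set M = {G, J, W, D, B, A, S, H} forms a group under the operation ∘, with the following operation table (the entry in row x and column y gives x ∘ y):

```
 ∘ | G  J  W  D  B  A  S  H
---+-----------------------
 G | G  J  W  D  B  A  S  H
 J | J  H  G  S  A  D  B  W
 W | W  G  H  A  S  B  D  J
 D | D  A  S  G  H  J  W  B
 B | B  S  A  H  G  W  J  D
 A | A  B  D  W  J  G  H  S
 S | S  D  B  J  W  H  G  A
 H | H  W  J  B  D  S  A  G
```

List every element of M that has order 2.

{A, B, D, H, S}

Identity is G. Compute the order of each non-identity element by repeated multiplication:
  J: J → H → W → G  (order 4)
  W: W → H → J → G  (order 4)
  D: D → G  (order 2)
  B: B → G  (order 2)
  A: A → G  (order 2)
  S: S → G  (order 2)
  H: H → G  (order 2)
Elements of order 2: {A, B, D, H, S}.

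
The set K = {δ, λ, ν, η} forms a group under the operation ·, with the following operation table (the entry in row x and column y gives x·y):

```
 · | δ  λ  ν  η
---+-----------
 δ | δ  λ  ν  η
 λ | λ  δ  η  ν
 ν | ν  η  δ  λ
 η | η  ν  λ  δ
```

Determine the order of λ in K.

The identity element is δ (its row matches the header).
λ^1 = λ
λ^2 = λ·λ = δ
The first power of λ equal to the identity is λ^2, so ord(λ) = 2.
(Structurally, K here is isomorphic to the Klein four-group V_4.)

2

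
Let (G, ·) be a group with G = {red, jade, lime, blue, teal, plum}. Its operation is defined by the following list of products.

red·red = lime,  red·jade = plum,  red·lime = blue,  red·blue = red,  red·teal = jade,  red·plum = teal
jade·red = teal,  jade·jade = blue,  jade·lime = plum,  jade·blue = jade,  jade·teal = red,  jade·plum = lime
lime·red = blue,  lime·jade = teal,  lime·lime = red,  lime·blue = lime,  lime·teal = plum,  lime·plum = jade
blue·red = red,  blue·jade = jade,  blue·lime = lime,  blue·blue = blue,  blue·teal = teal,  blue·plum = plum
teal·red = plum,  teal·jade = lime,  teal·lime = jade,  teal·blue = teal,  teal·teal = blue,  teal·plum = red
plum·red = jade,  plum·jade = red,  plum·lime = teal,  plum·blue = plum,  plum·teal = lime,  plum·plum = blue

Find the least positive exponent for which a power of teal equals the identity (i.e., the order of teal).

2

The identity element is blue (its row matches the header).
teal^1 = teal
teal^2 = teal·teal = blue
The first power of teal equal to the identity is teal^2, so ord(teal) = 2.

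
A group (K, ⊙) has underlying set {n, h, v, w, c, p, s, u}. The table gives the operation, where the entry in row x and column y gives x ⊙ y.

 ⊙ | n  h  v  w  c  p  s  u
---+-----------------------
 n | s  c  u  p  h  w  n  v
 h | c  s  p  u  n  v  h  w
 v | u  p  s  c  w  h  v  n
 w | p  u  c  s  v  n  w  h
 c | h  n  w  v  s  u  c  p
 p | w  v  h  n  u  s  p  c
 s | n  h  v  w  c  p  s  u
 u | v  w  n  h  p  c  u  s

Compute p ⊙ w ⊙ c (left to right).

h

p ⊙ w = n
n ⊙ c = h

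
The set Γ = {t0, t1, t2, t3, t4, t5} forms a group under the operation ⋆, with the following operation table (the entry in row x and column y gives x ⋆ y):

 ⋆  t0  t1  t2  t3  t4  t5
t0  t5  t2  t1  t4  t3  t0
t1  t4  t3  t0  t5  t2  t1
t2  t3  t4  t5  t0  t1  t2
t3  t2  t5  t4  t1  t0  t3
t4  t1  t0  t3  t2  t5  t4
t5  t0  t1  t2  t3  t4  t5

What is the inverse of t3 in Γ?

t1

First locate the identity: row t5 matches the header, so t5 is the identity.
Scan row t3 for t5: t3 ⋆ t1 = t5. Hence t3^(-1) = t1.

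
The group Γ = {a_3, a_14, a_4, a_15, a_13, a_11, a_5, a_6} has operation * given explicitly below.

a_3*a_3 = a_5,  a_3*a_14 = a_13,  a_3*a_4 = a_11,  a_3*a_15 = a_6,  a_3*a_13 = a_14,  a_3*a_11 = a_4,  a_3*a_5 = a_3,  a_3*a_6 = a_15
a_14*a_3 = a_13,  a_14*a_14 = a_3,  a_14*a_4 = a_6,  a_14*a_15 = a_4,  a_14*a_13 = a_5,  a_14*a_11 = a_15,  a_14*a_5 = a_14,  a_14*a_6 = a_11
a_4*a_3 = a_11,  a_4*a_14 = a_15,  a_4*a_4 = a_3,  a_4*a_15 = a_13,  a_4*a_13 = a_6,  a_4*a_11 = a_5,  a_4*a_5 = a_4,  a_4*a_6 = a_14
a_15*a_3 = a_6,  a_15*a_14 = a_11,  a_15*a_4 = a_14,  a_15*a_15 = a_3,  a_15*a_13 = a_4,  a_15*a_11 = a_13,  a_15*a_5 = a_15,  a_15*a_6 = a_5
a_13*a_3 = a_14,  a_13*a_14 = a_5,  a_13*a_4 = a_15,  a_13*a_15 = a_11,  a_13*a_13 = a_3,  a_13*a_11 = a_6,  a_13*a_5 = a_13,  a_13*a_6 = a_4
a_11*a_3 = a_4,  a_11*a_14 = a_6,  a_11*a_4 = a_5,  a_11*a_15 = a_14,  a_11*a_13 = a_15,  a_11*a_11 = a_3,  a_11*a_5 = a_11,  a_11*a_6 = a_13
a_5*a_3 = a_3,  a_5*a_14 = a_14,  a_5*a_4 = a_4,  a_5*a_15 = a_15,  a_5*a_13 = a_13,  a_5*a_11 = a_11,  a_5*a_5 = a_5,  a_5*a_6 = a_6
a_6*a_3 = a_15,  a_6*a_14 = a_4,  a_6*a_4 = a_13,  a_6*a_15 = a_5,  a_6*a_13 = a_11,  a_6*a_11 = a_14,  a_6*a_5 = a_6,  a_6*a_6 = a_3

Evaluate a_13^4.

a_13^1 = a_13
a_13^2 = a_13*a_13 = a_3
a_13^3 = a_3*a_13 = a_14
a_13^4 = a_14*a_13 = a_5

a_5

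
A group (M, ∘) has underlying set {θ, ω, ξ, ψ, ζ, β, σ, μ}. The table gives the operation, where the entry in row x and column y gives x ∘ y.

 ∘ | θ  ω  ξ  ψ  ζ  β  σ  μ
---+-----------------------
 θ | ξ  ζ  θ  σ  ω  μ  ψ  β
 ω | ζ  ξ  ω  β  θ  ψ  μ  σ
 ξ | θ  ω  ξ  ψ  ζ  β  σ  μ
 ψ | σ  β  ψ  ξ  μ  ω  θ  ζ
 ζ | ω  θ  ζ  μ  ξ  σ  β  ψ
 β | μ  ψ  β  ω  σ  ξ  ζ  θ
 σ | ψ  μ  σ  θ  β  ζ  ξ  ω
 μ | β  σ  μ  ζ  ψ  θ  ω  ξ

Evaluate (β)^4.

β^1 = β
β^2 = β ∘ β = ξ
β^3 = ξ ∘ β = β
β^4 = β ∘ β = ξ

ξ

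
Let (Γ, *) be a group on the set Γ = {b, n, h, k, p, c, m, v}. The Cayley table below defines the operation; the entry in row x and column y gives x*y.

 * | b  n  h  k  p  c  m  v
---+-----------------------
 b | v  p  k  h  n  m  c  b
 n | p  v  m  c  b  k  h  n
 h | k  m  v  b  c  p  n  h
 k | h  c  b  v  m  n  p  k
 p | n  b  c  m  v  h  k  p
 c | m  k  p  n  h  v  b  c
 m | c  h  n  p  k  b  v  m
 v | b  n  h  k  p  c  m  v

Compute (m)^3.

m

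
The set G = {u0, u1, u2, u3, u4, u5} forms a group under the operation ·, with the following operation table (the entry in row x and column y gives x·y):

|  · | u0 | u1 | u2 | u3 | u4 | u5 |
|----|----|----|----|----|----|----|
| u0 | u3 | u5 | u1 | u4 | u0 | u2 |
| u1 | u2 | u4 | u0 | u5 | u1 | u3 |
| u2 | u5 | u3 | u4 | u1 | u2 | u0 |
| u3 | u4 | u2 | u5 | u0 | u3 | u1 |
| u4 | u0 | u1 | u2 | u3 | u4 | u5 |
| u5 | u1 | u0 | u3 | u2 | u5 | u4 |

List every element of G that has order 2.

{u1, u2, u5}

Identity is u4. Compute the order of each non-identity element by repeated multiplication:
  u0: u0 → u3 → u4  (order 3)
  u1: u1 → u4  (order 2)
  u2: u2 → u4  (order 2)
  u3: u3 → u0 → u4  (order 3)
  u5: u5 → u4  (order 2)
Elements of order 2: {u1, u2, u5}.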